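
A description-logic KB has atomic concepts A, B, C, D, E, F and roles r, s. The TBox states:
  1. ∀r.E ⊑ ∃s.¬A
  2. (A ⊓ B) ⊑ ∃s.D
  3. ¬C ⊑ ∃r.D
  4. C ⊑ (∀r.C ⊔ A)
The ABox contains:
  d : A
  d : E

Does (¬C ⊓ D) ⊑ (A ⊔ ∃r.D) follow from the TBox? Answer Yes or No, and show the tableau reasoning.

Yes

1. (¬C ⊓ D) ⊑ (A ⊔ ∃r.D)  ⇔  ((¬C ⊓ D) ⊓ (¬A ⊓ ∀r.¬D)) unsat w.r.t. T
   all branches close; clash {D, ¬D} at an ∃-successor
2. Hence (¬C ⊓ D) ⊑ (A ⊔ ∃r.D): entailed.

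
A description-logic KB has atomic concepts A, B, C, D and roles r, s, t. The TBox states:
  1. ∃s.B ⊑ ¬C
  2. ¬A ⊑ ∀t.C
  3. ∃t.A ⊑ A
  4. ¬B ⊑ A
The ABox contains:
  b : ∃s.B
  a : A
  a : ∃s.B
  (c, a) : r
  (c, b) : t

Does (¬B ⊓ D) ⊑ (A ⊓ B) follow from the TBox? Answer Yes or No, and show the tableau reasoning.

1. (¬B ⊓ D) ⊑ (A ⊓ B)  ⇔  ((¬B ⊓ D) ⊓ (¬A ⊔ ¬B)) unsat w.r.t. T
   apply at x₀: ¬B⊑A
   open: L(x₀) ⊇ {A, D, ¬B, ∀s.¬B}
2. Hence (¬B ⊓ D) ⊑ (A ⊓ B): not entailed.

No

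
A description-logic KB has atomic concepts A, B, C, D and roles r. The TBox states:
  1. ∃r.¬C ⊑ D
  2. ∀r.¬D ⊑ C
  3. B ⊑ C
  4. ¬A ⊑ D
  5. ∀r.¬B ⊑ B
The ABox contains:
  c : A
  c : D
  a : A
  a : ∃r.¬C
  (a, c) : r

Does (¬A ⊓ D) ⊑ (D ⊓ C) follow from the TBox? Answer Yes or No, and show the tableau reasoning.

No

1. (¬A ⊓ D) ⊑ (D ⊓ C)  ⇔  ((¬A ⊓ D) ⊓ (¬D ⊔ ¬C)) unsat w.r.t. T
   open: L(x₀) ⊇ {D, ¬A, ¬B, ¬C, ∃r.B, …} (+ ∃-successors)
2. Hence (¬A ⊓ D) ⊑ (D ⊓ C): not entailed.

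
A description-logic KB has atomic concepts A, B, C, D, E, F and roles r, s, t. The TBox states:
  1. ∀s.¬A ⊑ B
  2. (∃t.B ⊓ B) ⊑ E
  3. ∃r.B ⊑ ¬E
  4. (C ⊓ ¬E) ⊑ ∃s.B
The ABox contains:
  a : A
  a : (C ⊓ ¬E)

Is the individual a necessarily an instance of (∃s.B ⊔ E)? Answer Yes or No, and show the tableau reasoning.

1. a : (∃s.B ⊔ E)?  L(a) = {A, (C ⊓ ¬E)} ∪ {(∀s.¬B ⊓ ¬E)}
   clash {E, ¬E} at a — a ∈ (∃s.B ⊔ E)
2. Hence a : (∃s.B ⊔ E): entailed.

Yes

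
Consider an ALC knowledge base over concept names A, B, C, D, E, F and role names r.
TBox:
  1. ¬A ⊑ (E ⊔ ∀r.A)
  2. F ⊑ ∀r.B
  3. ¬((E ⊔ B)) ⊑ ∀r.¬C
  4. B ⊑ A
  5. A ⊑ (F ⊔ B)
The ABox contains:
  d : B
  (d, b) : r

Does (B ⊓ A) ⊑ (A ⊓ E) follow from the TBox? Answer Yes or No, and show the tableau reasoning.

1. (B ⊓ A) ⊑ (A ⊓ E)  ⇔  ((B ⊓ A) ⊓ (¬A ⊔ ¬E)) unsat w.r.t. T
   apply at x₀: A⊑(F ⊔ B)
   open: L(x₀) ⊇ {A, B, ¬E, ¬F}
2. Hence (B ⊓ A) ⊑ (A ⊓ E): not entailed.

No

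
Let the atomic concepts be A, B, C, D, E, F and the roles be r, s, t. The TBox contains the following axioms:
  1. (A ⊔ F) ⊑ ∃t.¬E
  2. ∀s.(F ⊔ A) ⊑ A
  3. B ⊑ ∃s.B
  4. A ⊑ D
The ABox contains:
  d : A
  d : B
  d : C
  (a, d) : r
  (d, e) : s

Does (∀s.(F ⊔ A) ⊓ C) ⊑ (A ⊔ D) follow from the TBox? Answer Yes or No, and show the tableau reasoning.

Yes

1. (∀s.(F ⊔ A) ⊓ C) ⊑ (A ⊔ D)  ⇔  ((∀s.(F ⊔ A) ⊓ C) ⊓ (¬A ⊓ ¬D)) unsat w.r.t. T
   all branches close; clash {A, ¬A} at x₀
2. Hence (∀s.(F ⊔ A) ⊓ C) ⊑ (A ⊔ D): entailed.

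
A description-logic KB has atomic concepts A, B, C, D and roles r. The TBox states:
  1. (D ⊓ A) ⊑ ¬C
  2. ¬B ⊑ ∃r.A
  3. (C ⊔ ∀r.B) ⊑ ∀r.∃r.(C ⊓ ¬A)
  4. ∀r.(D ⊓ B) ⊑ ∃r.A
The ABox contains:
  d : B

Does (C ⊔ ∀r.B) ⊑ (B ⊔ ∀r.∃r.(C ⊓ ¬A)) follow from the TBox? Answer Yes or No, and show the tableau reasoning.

1. (C ⊔ ∀r.B) ⊑ (B ⊔ ∀r.∃r.(C ⊓ ¬A))  ⇔  ((C ⊔ ∀r.B) ⊓ (¬B ⊓ ∃r.∀r.(¬C ⊔ A))) unsat w.r.t. T
   all branches close; clash {A, ¬A} at an ∃-successor
2. Hence (C ⊔ ∀r.B) ⊑ (B ⊔ ∀r.∃r.(C ⊓ ¬A)): entailed.

Yes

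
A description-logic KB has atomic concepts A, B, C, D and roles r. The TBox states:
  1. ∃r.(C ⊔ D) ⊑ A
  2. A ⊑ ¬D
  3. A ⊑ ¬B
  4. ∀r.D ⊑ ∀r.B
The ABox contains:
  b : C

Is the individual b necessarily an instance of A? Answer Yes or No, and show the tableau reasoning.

No

1. b : A?  L(b) = {C} ∪ {¬A}
   open: L(b) ⊇ {C, ¬A, ∀r.(¬C ⊓ ¬D), ∃r.¬D} (+ ∃-successors) — b ∉ A possible
2. Hence b : A: not entailed.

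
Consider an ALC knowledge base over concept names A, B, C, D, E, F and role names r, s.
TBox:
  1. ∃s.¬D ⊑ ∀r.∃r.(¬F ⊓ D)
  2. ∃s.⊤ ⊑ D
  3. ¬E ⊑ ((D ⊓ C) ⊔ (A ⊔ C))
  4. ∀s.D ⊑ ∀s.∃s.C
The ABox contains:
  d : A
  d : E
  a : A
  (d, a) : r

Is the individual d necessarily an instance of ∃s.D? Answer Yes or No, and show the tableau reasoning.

1. d : ∃s.D?  L(d) = {A, E} ∪ {∀s.¬D}
   open: L(d) ⊇ {A, E, ∀s.D, ∀s.¬D, ∀s.∃s.C, …} — d ∉ ∃s.D possible
2. Hence d : ∃s.D: not entailed.

No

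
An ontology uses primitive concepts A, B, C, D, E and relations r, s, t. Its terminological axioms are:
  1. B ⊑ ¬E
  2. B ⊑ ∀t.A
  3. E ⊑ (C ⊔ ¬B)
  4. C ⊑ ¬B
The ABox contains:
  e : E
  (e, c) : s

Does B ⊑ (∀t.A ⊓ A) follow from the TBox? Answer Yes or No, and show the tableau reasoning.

No

1. B ⊑ (∀t.A ⊓ A)  ⇔  (B ⊓ (∃t.¬A ⊔ ¬A)) unsat w.r.t. T
   apply at x₀: B⊑¬E; B⊑∀t.A
   open: L(x₀) ⊇ {B, ¬A, ¬C, ¬E, ∀t.A}
2. Hence B ⊑ (∀t.A ⊓ A): not entailed.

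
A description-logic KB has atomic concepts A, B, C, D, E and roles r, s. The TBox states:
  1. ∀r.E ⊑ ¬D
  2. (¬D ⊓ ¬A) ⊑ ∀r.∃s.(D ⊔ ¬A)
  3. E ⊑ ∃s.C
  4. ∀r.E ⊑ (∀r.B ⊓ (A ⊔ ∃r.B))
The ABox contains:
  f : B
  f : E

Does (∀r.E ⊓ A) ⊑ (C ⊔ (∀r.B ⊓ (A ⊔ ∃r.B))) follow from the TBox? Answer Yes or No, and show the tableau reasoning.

1. (∀r.E ⊓ A) ⊑ (C ⊔ (∀r.B ⊓ (A ⊔ ∃r.B)))  ⇔  ((∀r.E ⊓ A) ⊓ (¬C ⊓ (∃r.¬B ⊔ (¬A ⊓ ∀r.¬B)))) unsat w.r.t. T
   all branches close; clash {A, ¬A} at x₀
2. Hence (∀r.E ⊓ A) ⊑ (C ⊔ (∀r.B ⊓ (A ⊔ ∃r.B))): entailed.

Yes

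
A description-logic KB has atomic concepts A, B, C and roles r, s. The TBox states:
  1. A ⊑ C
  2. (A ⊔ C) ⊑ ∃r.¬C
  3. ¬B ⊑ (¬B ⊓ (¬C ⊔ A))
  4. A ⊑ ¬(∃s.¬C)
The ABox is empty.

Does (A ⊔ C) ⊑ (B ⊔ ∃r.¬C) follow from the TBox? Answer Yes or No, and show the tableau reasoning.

1. (A ⊔ C) ⊑ (B ⊔ ∃r.¬C)  ⇔  ((A ⊔ C) ⊓ (¬B ⊓ ∀r.C)) unsat w.r.t. T
   all branches close; clash {C, ¬C} at an ∃-successor
2. Hence (A ⊔ C) ⊑ (B ⊔ ∃r.¬C): entailed.

Yes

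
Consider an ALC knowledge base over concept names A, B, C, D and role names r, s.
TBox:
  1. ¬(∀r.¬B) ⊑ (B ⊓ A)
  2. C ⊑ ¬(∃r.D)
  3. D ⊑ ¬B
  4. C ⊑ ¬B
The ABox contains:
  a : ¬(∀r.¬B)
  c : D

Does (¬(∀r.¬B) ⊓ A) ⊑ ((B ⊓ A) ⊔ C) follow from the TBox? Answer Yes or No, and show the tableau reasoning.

Yes

1. (¬(∀r.¬B) ⊓ A) ⊑ ((B ⊓ A) ⊔ C)  ⇔  ((∃r.B ⊓ A) ⊓ ((¬B ⊔ ¬A) ⊓ ¬C)) unsat w.r.t. T
   all branches close; clash {A, ¬A} at x₀
2. Hence (¬(∀r.¬B) ⊓ A) ⊑ ((B ⊓ A) ⊔ C): entailed.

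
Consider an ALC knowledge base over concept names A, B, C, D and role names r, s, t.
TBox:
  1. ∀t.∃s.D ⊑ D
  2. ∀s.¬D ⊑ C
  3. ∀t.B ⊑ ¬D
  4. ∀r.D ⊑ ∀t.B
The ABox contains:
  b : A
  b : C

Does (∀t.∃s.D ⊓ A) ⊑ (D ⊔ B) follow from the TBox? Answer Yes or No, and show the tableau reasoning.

1. (∀t.∃s.D ⊓ A) ⊑ (D ⊔ B)  ⇔  ((∀t.∃s.D ⊓ A) ⊓ (¬D ⊓ ¬B)) unsat w.r.t. T
   all branches close; clash {D, ¬D} at x₀
2. Hence (∀t.∃s.D ⊓ A) ⊑ (D ⊔ B): entailed.

Yes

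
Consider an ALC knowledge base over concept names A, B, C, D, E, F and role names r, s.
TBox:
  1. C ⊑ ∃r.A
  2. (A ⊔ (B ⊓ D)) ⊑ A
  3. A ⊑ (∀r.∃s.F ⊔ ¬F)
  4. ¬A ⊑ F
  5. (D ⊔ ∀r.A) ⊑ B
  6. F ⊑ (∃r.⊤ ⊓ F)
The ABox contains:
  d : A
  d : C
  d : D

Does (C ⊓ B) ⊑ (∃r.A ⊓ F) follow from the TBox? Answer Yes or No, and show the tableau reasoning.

No

1. (C ⊓ B) ⊑ (∃r.A ⊓ F)  ⇔  ((C ⊓ B) ⊓ (∀r.¬A ⊔ ¬F)) unsat w.r.t. T
   apply at x₀: C⊑∃r.A
   open: L(x₀) ⊇ {A, B, C, ¬F, ∃r.A} (+ ∃-successors)
2. Hence (C ⊓ B) ⊑ (∃r.A ⊓ F): not entailed.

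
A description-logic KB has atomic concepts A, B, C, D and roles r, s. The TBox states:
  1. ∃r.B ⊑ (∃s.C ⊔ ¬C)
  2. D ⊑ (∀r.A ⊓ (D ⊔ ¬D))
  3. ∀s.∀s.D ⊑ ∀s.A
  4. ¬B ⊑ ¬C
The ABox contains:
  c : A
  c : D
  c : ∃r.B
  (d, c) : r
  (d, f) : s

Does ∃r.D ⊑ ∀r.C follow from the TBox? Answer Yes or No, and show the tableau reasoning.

1. ∃r.D ⊑ ∀r.C  ⇔  (∃r.D ⊓ ∃r.¬C) unsat w.r.t. T
   open: L(x₀) ⊇ {B, ¬D, ∀r.¬B, ∃r.D, ∃r.¬C, …} (+ ∃-successors)
2. Hence ∃r.D ⊑ ∀r.C: not entailed.

No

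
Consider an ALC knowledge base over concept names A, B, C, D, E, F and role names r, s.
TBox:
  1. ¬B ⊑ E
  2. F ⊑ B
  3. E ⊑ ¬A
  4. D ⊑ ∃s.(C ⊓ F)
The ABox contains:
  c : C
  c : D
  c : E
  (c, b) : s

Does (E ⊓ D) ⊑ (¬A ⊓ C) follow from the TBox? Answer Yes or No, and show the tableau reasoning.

No

1. (E ⊓ D) ⊑ (¬A ⊓ C)  ⇔  ((E ⊓ D) ⊓ (A ⊔ ¬C)) unsat w.r.t. T
   apply at x₀: E⊑¬A; D⊑∃s.(C ⊓ F)
   open: L(x₀) ⊇ {D, E, ¬A, ¬C, ¬F, …} (+ ∃-successors)
2. Hence (E ⊓ D) ⊑ (¬A ⊓ C): not entailed.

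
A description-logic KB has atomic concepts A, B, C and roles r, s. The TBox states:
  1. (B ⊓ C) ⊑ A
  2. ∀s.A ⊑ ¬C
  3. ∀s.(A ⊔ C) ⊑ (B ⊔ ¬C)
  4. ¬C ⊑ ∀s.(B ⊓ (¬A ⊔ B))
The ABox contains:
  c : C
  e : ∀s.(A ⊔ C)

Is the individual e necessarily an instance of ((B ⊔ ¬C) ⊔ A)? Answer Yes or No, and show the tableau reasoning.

Yes

1. e : ((B ⊔ ¬C) ⊔ A)?  L(e) = {∀s.(A ⊔ C)} ∪ {((¬B ⊓ C) ⊓ ¬A)}
   clash {A, ¬A} at e — e ∈ ((B ⊔ ¬C) ⊔ A)
2. Hence e : ((B ⊔ ¬C) ⊔ A): entailed.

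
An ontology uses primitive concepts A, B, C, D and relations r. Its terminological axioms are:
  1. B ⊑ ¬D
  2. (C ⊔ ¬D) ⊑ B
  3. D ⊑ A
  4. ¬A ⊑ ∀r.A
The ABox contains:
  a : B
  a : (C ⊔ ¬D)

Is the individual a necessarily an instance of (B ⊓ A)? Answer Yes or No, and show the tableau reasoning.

No

1. a : (B ⊓ A)?  L(a) = {B, (C ⊔ ¬D)} ∪ {(¬B ⊔ ¬A)}
   apply at a: B⊑¬D
   open: L(a) ⊇ {B, C, ¬A, ¬D, ∀r.A} — a ∉ (B ⊓ A) possible
2. Hence a : (B ⊓ A): not entailed.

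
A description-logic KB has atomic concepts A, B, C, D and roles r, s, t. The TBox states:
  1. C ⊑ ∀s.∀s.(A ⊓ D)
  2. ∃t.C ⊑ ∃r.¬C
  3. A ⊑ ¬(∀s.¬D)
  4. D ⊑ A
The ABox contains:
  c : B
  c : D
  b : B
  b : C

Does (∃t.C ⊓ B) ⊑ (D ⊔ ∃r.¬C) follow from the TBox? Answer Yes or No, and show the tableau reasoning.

1. (∃t.C ⊓ B) ⊑ (D ⊔ ∃r.¬C)  ⇔  ((∃t.C ⊓ B) ⊓ (¬D ⊓ ∀r.C)) unsat w.r.t. T
   all branches close; clash {C, ¬C} at an ∃-successor
2. Hence (∃t.C ⊓ B) ⊑ (D ⊔ ∃r.¬C): entailed.

Yes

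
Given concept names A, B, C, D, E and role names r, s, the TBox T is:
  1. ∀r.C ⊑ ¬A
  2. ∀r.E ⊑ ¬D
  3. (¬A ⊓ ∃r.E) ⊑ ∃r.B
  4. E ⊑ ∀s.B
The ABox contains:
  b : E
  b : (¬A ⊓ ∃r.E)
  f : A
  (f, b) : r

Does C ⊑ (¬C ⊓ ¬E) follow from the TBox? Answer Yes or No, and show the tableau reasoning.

1. C ⊑ (¬C ⊓ ¬E)  ⇔  (C ⊓ (C ⊔ E)) unsat w.r.t. T
   open: L(x₀) ⊇ {A, C, ¬E, ∃r.¬C, ∃r.¬E} (+ ∃-successors)
2. Hence C ⊑ (¬C ⊓ ¬E): not entailed.

No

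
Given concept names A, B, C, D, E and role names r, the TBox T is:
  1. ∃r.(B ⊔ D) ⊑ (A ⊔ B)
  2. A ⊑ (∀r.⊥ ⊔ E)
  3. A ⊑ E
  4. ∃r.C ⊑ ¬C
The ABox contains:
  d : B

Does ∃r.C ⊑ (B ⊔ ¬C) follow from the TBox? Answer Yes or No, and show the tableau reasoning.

Yes

1. ∃r.C ⊑ (B ⊔ ¬C)  ⇔  (∃r.C ⊓ (¬B ⊓ C)) unsat w.r.t. T
   all branches close; clash {C, ¬C} at x₀
2. Hence ∃r.C ⊑ (B ⊔ ¬C): entailed.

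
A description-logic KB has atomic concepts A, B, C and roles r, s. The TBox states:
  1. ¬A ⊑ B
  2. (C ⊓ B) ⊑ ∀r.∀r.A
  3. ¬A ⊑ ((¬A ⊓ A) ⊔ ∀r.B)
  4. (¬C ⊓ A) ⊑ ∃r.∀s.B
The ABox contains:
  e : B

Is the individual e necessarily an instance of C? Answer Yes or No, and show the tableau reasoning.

No

1. e : C?  L(e) = {B} ∪ {¬C}
   open: L(e) ⊇ {B, ¬A, ¬C, ∀r.B} — e ∉ C possible
2. Hence e : C: not entailed.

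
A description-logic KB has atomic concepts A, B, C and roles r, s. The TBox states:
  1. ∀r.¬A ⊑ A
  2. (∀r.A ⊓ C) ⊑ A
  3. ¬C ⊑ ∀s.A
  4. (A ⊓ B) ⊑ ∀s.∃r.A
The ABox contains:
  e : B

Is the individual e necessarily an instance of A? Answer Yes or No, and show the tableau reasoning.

No

1. e : A?  L(e) = {B} ∪ {¬A}
   open: L(e) ⊇ {B, C, ¬A, ∃r.A, ∃r.¬A} (+ ∃-successors) — e ∉ A possible
2. Hence e : A: not entailed.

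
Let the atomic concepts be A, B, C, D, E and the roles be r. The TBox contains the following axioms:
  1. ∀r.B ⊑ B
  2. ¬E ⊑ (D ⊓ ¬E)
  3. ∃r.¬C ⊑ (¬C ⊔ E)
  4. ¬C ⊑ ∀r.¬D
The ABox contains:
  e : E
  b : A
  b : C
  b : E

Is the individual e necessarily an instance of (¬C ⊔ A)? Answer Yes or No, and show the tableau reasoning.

No

1. e : (¬C ⊔ A)?  L(e) = {E} ∪ {(C ⊓ ¬A)}
   open: L(e) ⊇ {C, E, ¬A, ∀r.C, ∃r.¬B} (+ ∃-successors) — e ∉ (¬C ⊔ A) possible
2. Hence e : (¬C ⊔ A): not entailed.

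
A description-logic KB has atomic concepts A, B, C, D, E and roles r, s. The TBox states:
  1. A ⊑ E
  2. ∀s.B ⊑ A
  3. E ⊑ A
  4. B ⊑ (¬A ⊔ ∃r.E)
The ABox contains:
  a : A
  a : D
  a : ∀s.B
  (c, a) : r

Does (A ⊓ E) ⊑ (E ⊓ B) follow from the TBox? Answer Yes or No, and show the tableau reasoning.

No

1. (A ⊓ E) ⊑ (E ⊓ B)  ⇔  ((A ⊓ E) ⊓ (¬E ⊔ ¬B)) unsat w.r.t. T
   open: L(x₀) ⊇ {A, E, ¬B}
2. Hence (A ⊓ E) ⊑ (E ⊓ B): not entailed.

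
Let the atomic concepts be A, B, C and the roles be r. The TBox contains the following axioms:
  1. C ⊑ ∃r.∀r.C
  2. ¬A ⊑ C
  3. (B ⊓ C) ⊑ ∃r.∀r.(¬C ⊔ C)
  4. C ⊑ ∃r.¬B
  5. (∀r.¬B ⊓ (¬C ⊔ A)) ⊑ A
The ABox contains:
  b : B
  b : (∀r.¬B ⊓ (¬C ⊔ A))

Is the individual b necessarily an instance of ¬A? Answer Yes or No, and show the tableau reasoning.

1. b : ¬A?  L(b) = {B, (∀r.¬B ⊓ (¬C ⊔ A))} ∪ {A}
   open: L(b) ⊇ {A, B, ¬C, ∀r.¬B} — b ∉ ¬A possible
2. Hence b : ¬A: not entailed.

No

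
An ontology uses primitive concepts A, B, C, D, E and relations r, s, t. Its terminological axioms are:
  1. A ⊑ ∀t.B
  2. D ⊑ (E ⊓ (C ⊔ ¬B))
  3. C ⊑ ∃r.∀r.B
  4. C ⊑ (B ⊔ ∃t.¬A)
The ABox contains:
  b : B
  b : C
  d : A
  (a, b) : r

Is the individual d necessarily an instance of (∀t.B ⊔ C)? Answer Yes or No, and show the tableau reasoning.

1. d : (∀t.B ⊔ C)?  L(d) = {A} ∪ {(∃t.¬B ⊓ ¬C)}
   clash {B, ¬B} at an ∃-successor — d ∈ (∀t.B ⊔ C)
2. Hence d : (∀t.B ⊔ C): entailed.

Yes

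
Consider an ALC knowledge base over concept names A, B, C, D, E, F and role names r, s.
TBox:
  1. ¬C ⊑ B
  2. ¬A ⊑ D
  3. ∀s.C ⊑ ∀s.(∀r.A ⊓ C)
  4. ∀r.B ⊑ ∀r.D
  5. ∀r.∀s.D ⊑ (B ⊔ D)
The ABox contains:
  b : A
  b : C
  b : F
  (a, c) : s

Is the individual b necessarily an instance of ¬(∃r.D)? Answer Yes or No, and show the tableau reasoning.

1. b : ¬(∃r.D)?  L(b) = {A, C, F} ∪ {∃r.D}
   open: L(b) ⊇ {A, C, F, ∃r.D, ∃r.¬B, …} (+ ∃-successors) — b ∉ ¬(∃r.D) possible
2. Hence b : ¬(∃r.D): not entailed.

No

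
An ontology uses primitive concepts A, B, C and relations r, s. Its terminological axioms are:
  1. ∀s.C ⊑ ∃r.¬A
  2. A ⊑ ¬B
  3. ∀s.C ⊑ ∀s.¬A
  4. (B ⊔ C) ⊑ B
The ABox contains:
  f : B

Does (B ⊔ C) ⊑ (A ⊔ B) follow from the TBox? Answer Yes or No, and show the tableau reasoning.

1. (B ⊔ C) ⊑ (A ⊔ B)  ⇔  ((B ⊔ C) ⊓ (¬A ⊓ ¬B)) unsat w.r.t. T
   all branches close; clash {B, ¬B} at x₀
2. Hence (B ⊔ C) ⊑ (A ⊔ B): entailed.

Yes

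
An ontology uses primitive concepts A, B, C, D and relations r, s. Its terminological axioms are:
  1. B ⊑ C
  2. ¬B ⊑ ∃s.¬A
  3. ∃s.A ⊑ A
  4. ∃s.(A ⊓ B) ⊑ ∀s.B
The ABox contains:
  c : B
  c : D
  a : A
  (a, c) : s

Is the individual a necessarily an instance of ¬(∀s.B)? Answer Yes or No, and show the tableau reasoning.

1. a : ¬(∀s.B)?  L(a) = {A} ∪ {∀s.B}
   open: L(a) ⊇ {A, ¬B, ∀s.B, ∃s.¬A} (+ ∃-successors) — a ∉ ¬(∀s.B) possible
2. Hence a : ¬(∀s.B): not entailed.

No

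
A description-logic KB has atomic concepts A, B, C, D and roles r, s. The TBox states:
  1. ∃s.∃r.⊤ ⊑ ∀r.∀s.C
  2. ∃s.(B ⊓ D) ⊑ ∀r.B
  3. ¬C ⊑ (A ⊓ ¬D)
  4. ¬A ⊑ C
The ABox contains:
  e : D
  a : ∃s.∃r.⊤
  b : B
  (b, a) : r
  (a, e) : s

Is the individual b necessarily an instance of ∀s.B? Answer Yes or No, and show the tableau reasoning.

No

1. b : ∀s.B?  L(b) = {B} ∪ {∃s.¬B}
   open: L(b) ⊇ {A, B, C, ∀s.(¬B ⊔ ¬D), ∀s.∀r.⊥, …} (+ ∃-successors) — b ∉ ∀s.B possible
2. Hence b : ∀s.B: not entailed.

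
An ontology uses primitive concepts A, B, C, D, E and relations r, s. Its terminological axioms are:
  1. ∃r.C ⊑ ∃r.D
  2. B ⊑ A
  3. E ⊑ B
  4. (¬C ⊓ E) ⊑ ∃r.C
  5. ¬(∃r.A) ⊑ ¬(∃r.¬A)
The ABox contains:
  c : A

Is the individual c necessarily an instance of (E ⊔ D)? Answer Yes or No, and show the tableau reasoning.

1. c : (E ⊔ D)?  L(c) = {A} ∪ {(¬E ⊓ ¬D)}
   open: L(c) ⊇ {A, ¬D, ¬E, ∀r.¬C, ∃r.A} (+ ∃-successors) — c ∉ (E ⊔ D) possible
2. Hence c : (E ⊔ D): not entailed.

No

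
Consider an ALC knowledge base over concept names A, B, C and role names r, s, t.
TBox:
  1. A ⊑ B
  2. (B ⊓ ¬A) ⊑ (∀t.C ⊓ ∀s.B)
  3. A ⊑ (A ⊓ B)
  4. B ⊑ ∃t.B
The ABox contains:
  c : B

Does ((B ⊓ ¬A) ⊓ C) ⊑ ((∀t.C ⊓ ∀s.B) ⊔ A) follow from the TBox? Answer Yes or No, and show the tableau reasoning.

Yes

1. ((B ⊓ ¬A) ⊓ C) ⊑ ((∀t.C ⊓ ∀s.B) ⊔ A)  ⇔  (((B ⊓ ¬A) ⊓ C) ⊓ ((∃t.¬C ⊔ ∃s.¬B) ⊓ ¬A)) unsat w.r.t. T
   all branches close; clash {B, ¬B} at an ∃-successor
2. Hence ((B ⊓ ¬A) ⊓ C) ⊑ ((∀t.C ⊓ ∀s.B) ⊔ A): entailed.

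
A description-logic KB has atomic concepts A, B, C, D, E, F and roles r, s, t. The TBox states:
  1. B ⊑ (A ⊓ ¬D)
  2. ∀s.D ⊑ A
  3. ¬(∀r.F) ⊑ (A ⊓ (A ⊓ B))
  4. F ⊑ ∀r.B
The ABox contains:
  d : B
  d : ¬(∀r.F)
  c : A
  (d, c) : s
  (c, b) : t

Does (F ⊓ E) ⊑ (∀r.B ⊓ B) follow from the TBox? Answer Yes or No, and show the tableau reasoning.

1. (F ⊓ E) ⊑ (∀r.B ⊓ B)  ⇔  ((F ⊓ E) ⊓ (∃r.¬B ⊔ ¬B)) unsat w.r.t. T
   apply at x₀: F⊑∀r.B
   open: L(x₀) ⊇ {E, F, ¬B, ∀r.B, ∀r.F, …} (+ ∃-successors)
2. Hence (F ⊓ E) ⊑ (∀r.B ⊓ B): not entailed.

No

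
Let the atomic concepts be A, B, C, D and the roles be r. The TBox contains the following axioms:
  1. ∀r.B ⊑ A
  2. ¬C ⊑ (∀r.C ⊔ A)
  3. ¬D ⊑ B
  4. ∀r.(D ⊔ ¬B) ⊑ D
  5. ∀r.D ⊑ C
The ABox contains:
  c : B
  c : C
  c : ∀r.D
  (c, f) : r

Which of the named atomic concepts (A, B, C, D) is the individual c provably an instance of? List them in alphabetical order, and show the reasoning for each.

{B, C, D}

1. c : A?  L(c) = {B, C, ∀r.D} ∪ {¬A}
   open: L(c) ⊇ {B, C, D, ¬A, ∀r.D, …} (+ ∃-successors) — c ∉ A possible
2. c : B?  L(c) = {B, C, ∀r.D} ∪ {¬B}
   clash {B, ¬B} at c — c ∈ B
3. c : C?  L(c) = {B, C, ∀r.D} ∪ {¬C}
   clash {C, ¬C} at c — c ∈ C
4. c : D?  L(c) = {B, C, ∀r.D} ∪ {¬D}
   clash {D, ¬D} at c — c ∈ D
5. Entailed for c: {B, C, D}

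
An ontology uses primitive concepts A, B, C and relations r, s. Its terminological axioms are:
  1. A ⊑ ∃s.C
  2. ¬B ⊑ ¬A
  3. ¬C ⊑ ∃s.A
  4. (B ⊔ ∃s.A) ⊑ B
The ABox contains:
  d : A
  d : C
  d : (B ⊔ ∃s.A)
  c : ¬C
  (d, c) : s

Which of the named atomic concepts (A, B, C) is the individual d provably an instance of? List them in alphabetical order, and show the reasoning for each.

1. d : A?  L(d) = {A, C, (B ⊔ ∃s.A)} ∪ {¬A}
   clash {A, ¬A} at d — d ∈ A
2. d : B?  L(d) = {A, C, (B ⊔ ∃s.A)} ∪ {¬B}
   clash {A, ¬A} at d — d ∈ B
3. d : C?  L(d) = {A, C, (B ⊔ ∃s.A)} ∪ {¬C}
   clash {C, ¬C} at d — d ∈ C
4. Entailed for d: {A, B, C}

{A, B, C}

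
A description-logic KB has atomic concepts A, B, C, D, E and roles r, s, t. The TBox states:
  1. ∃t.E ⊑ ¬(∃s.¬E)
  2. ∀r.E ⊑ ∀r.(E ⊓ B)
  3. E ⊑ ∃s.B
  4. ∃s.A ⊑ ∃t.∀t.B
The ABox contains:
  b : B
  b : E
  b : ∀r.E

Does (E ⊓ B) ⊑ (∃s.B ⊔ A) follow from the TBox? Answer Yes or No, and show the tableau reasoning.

1. (E ⊓ B) ⊑ (∃s.B ⊔ A)  ⇔  ((E ⊓ B) ⊓ (∀s.¬B ⊓ ¬A)) unsat w.r.t. T
   all branches close; clash {B, ¬B} at an ∃-successor
2. Hence (E ⊓ B) ⊑ (∃s.B ⊔ A): entailed.

Yes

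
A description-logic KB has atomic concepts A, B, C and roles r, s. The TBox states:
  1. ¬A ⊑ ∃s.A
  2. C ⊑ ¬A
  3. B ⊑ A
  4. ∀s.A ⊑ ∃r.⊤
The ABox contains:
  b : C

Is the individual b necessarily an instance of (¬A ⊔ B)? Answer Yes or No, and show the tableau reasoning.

1. b : (¬A ⊔ B)?  L(b) = {C} ∪ {(A ⊓ ¬B)}
   clash {A, ¬A} at b — b ∈ (¬A ⊔ B)
2. Hence b : (¬A ⊔ B): entailed.

Yes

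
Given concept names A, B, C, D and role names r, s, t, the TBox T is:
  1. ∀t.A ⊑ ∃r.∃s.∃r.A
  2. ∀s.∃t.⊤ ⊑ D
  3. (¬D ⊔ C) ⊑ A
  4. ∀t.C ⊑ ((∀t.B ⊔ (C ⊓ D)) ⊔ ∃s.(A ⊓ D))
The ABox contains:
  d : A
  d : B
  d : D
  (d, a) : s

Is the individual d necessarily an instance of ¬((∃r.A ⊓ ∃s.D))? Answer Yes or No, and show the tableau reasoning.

No

1. d : ¬((∃r.A ⊓ ∃s.D))?  L(d) = {A, B, D} ∪ {(∃r.A ⊓ ∃s.D)}
   open: L(d) ⊇ {A, B, D, ∃r.A, ∃s.D, …} (+ ∃-successors) — d ∉ ¬((∃r.A ⊓ ∃s.D)) possible
2. Hence d : ¬((∃r.A ⊓ ∃s.D)): not entailed.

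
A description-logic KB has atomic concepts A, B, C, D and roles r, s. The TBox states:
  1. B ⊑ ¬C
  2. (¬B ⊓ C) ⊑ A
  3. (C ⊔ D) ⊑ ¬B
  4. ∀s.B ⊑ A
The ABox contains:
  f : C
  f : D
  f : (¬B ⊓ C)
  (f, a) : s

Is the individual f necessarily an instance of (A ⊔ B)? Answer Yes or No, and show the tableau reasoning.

Yes

1. f : (A ⊔ B)?  L(f) = {C, D, (¬B ⊓ C)} ∪ {(¬A ⊓ ¬B)}
   clash {A, ¬A} at f — f ∈ (A ⊔ B)
2. Hence f : (A ⊔ B): entailed.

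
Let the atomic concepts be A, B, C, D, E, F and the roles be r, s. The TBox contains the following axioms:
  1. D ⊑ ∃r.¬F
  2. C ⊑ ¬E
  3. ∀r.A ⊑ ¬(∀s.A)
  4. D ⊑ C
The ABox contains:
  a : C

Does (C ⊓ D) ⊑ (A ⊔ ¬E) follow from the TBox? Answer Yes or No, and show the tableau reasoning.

1. (C ⊓ D) ⊑ (A ⊔ ¬E)  ⇔  ((C ⊓ D) ⊓ (¬A ⊓ E)) unsat w.r.t. T
   all branches close; clash {E, ¬E} at x₀
2. Hence (C ⊓ D) ⊑ (A ⊔ ¬E): entailed.

Yes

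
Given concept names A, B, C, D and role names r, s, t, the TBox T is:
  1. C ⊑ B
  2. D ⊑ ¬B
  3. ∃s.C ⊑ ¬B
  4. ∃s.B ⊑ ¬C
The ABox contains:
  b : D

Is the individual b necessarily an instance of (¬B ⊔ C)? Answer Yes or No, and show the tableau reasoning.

1. b : (¬B ⊔ C)?  L(b) = {D} ∪ {(B ⊓ ¬C)}
   clash {B, ¬B} at b — b ∈ (¬B ⊔ C)
2. Hence b : (¬B ⊔ C): entailed.

Yes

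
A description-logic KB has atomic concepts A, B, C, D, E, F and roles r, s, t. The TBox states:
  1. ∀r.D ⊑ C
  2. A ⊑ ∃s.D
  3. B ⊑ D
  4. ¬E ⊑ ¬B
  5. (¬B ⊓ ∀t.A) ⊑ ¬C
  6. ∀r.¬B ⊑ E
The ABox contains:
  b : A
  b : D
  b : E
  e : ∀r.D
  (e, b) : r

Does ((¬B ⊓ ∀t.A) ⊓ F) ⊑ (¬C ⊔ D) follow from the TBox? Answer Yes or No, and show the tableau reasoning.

Yes

1. ((¬B ⊓ ∀t.A) ⊓ F) ⊑ (¬C ⊔ D)  ⇔  (((¬B ⊓ ∀t.A) ⊓ F) ⊓ (C ⊓ ¬D)) unsat w.r.t. T
   all branches close; clash {C, ¬C} at x₀
2. Hence ((¬B ⊓ ∀t.A) ⊓ F) ⊑ (¬C ⊔ D): entailed.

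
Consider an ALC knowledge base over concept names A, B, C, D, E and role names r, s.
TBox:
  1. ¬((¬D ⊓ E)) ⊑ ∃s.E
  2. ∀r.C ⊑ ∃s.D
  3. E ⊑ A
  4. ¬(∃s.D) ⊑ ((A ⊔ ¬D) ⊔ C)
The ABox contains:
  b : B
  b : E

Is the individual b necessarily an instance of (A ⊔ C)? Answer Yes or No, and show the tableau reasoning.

1. b : (A ⊔ C)?  L(b) = {B, E} ∪ {(¬A ⊓ ¬C)}
   clash {A, ¬A} at b — b ∈ (A ⊔ C)
2. Hence b : (A ⊔ C): entailed.

Yes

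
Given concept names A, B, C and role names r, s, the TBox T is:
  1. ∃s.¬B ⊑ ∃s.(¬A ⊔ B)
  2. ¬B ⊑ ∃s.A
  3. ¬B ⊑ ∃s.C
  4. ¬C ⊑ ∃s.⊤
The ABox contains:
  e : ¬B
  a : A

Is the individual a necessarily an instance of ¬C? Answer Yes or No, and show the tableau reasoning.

No

1. a : ¬C?  L(a) = {A} ∪ {C}
   open: L(a) ⊇ {A, B, C, ∀s.B} — a ∉ ¬C possible
2. Hence a : ¬C: not entailed.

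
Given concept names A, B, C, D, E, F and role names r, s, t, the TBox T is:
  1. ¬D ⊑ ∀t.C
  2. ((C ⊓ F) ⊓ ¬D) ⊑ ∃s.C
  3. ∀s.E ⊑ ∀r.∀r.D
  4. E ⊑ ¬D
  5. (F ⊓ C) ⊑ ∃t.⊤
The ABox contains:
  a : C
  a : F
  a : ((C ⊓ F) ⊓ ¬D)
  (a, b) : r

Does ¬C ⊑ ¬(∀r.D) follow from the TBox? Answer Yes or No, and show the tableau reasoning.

1. ¬C ⊑ ¬(∀r.D)  ⇔  (¬C ⊓ ∀r.D) unsat w.r.t. T
   open: L(x₀) ⊇ {D, ¬C, ¬E, ∀r.D, ∃s.¬E} (+ ∃-successors)
2. Hence ¬C ⊑ ¬(∀r.D): not entailed.

No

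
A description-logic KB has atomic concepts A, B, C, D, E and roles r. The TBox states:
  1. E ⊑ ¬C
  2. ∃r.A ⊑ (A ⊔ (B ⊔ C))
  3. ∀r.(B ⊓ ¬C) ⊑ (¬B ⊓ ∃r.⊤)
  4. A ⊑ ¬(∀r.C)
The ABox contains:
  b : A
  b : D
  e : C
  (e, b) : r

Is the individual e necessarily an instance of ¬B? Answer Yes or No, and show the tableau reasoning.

1. e : ¬B?  L(e) = {C} ∪ {B}
   open: L(e) ⊇ {B, C, ¬A, ¬E, ∃r.(¬B ⊔ C)} (+ ∃-successors) — e ∉ ¬B possible
2. Hence e : ¬B: not entailed.

No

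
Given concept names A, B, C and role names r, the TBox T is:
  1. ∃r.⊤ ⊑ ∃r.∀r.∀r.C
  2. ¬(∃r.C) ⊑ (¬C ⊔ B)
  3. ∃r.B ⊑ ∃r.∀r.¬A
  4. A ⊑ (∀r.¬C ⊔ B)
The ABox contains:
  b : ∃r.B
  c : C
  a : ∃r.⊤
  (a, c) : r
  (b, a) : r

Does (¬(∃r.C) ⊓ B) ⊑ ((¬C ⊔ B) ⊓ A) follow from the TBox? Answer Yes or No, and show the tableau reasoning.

No

1. (¬(∃r.C) ⊓ B) ⊑ ((¬C ⊔ B) ⊓ A)  ⇔  ((∀r.¬C ⊓ B) ⊓ ((C ⊓ ¬B) ⊔ ¬A)) unsat w.r.t. T
   apply at x₀: ¬(∃r.C)⊑(¬C ⊔ B)
   open: L(x₀) ⊇ {B, ¬A, ∀r.¬B, ∀r.¬C, ∀r.⊥}
2. Hence (¬(∃r.C) ⊓ B) ⊑ ((¬C ⊔ B) ⊓ A): not entailed.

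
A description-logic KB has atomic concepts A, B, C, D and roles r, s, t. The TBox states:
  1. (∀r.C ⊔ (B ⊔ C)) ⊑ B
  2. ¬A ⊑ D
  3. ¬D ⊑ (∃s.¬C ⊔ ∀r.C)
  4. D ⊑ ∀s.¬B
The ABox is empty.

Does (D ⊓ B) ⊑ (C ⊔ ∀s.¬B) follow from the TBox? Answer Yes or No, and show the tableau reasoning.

1. (D ⊓ B) ⊑ (C ⊔ ∀s.¬B)  ⇔  ((D ⊓ B) ⊓ (¬C ⊓ ∃s.B)) unsat w.r.t. T
   all branches close; clash {B, ¬B} at an ∃-successor
2. Hence (D ⊓ B) ⊑ (C ⊔ ∀s.¬B): entailed.

Yes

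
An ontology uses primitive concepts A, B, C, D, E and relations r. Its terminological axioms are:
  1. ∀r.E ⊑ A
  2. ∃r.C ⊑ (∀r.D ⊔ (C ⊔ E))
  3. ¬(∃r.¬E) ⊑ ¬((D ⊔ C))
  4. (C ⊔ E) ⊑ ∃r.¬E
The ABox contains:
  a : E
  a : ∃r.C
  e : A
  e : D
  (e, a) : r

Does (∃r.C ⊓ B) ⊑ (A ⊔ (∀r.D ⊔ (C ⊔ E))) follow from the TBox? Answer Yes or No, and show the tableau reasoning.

Yes

1. (∃r.C ⊓ B) ⊑ (A ⊔ (∀r.D ⊔ (C ⊔ E)))  ⇔  ((∃r.C ⊓ B) ⊓ (¬A ⊓ (∃r.¬D ⊓ (¬C ⊓ ¬E)))) unsat w.r.t. T
   all branches close; clash {E, ¬E} at x₀
2. Hence (∃r.C ⊓ B) ⊑ (A ⊔ (∀r.D ⊔ (C ⊔ E))): entailed.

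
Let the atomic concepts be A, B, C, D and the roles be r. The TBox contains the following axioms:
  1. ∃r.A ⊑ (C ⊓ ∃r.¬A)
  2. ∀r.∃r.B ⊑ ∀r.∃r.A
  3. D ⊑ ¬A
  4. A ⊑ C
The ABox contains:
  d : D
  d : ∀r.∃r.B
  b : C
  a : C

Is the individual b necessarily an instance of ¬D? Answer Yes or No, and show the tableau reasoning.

No

1. b : ¬D?  L(b) = {C} ∪ {D}
   apply at b: D⊑¬A
   open: L(b) ⊇ {C, D, ¬A, ∀r.¬A, ∃r.∀r.¬B} (+ ∃-successors) — b ∉ ¬D possible
2. Hence b : ¬D: not entailed.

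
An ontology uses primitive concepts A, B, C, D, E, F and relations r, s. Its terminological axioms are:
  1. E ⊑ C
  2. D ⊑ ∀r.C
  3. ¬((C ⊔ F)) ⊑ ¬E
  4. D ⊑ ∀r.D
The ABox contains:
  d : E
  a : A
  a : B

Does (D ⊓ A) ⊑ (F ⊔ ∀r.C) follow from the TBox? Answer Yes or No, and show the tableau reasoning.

1. (D ⊓ A) ⊑ (F ⊔ ∀r.C)  ⇔  ((D ⊓ A) ⊓ (¬F ⊓ ∃r.¬C)) unsat w.r.t. T
   all branches close; clash {C, ¬C} at an ∃-successor
2. Hence (D ⊓ A) ⊑ (F ⊔ ∀r.C): entailed.

Yes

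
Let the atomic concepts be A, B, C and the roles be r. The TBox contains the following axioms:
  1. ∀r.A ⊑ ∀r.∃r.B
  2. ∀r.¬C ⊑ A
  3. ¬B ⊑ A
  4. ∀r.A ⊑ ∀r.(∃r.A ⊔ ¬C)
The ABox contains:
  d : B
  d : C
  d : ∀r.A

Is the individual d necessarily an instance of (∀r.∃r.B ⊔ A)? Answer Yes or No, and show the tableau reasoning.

1. d : (∀r.∃r.B ⊔ A)?  L(d) = {B, C, ∀r.A} ∪ {(∃r.∀r.¬B ⊓ ¬A)}
   clash {A, ¬A} at d — d ∈ (∀r.∃r.B ⊔ A)
2. Hence d : (∀r.∃r.B ⊔ A): entailed.

Yes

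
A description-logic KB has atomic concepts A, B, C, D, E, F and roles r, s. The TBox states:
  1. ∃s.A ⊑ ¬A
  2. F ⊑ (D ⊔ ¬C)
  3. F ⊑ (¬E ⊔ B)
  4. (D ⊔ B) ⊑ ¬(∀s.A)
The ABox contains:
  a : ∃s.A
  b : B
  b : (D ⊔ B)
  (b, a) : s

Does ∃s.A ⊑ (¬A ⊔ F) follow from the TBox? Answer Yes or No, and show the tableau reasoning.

1. ∃s.A ⊑ (¬A ⊔ F)  ⇔  (∃s.A ⊓ (A ⊓ ¬F)) unsat w.r.t. T
   all branches close; clash {A, ¬A} at x₀
2. Hence ∃s.A ⊑ (¬A ⊔ F): entailed.

Yes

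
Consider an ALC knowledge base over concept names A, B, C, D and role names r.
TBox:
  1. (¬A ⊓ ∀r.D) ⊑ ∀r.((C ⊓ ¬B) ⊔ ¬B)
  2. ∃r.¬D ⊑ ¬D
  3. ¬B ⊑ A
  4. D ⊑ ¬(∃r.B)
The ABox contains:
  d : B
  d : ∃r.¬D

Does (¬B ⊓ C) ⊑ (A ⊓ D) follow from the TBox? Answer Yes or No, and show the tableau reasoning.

No

1. (¬B ⊓ C) ⊑ (A ⊓ D)  ⇔  ((¬B ⊓ C) ⊓ (¬A ⊔ ¬D)) unsat w.r.t. T
   apply at x₀: ¬B⊑A
   open: L(x₀) ⊇ {A, C, ¬B, ¬D}
2. Hence (¬B ⊓ C) ⊑ (A ⊓ D): not entailed.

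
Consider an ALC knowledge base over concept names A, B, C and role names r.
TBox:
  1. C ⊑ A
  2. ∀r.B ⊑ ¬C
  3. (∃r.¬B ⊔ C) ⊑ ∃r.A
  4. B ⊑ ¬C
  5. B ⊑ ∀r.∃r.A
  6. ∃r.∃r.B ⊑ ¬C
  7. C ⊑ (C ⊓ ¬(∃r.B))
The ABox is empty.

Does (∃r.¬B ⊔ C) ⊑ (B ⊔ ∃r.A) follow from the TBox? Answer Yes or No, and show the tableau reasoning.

1. (∃r.¬B ⊔ C) ⊑ (B ⊔ ∃r.A)  ⇔  ((∃r.¬B ⊔ C) ⊓ (¬B ⊓ ∀r.¬A)) unsat w.r.t. T
   all branches close; clash {C, ¬C} at x₀
2. Hence (∃r.¬B ⊔ C) ⊑ (B ⊔ ∃r.A): entailed.

Yes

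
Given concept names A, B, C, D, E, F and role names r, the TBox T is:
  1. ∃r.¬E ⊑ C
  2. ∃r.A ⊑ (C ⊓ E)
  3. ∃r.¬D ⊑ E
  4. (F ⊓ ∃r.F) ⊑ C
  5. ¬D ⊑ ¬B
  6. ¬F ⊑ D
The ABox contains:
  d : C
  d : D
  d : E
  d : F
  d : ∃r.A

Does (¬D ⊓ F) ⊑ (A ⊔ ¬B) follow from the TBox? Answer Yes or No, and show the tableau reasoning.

Yes

1. (¬D ⊓ F) ⊑ (A ⊔ ¬B)  ⇔  ((¬D ⊓ F) ⊓ (¬A ⊓ B)) unsat w.r.t. T
   all branches close; clash {B, ¬B} at x₀
2. Hence (¬D ⊓ F) ⊑ (A ⊔ ¬B): entailed.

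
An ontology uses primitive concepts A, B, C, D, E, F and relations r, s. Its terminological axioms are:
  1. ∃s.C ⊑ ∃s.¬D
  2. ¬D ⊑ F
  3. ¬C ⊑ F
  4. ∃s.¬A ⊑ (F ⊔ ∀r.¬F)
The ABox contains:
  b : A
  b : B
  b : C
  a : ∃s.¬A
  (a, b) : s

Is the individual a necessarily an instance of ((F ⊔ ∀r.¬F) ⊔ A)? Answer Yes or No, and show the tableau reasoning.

1. a : ((F ⊔ ∀r.¬F) ⊔ A)?  L(a) = {∃s.¬A} ∪ {((¬F ⊓ ∃r.F) ⊓ ¬A)}
   clash {F, ¬F} at a — a ∈ ((F ⊔ ∀r.¬F) ⊔ A)
2. Hence a : ((F ⊔ ∀r.¬F) ⊔ A): entailed.

Yes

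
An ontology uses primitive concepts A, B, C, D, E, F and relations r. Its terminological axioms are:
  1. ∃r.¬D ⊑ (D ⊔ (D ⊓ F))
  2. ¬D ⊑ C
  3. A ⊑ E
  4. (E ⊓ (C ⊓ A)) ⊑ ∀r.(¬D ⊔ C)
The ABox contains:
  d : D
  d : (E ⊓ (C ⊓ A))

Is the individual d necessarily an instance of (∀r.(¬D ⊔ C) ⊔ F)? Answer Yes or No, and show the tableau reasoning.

1. d : (∀r.(¬D ⊔ C) ⊔ F)?  L(d) = {D, (E ⊓ (C ⊓ A))} ∪ {(∃r.(D ⊓ ¬C) ⊓ ¬F)}
   clash {C, ¬C} at an ∃-successor — d ∈ (∀r.(¬D ⊔ C) ⊔ F)
2. Hence d : (∀r.(¬D ⊔ C) ⊔ F): entailed.

Yes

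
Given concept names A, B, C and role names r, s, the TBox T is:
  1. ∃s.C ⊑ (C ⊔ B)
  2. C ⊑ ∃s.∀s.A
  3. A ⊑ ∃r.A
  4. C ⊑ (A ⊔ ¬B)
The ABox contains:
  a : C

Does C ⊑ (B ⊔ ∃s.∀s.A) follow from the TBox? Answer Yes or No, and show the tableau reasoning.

Yes

1. C ⊑ (B ⊔ ∃s.∀s.A)  ⇔  (C ⊓ (¬B ⊓ ∀s.∃s.¬A)) unsat w.r.t. T
   all branches close; clash {B, ¬B} at an ∃-successor
2. Hence C ⊑ (B ⊔ ∃s.∀s.A): entailed.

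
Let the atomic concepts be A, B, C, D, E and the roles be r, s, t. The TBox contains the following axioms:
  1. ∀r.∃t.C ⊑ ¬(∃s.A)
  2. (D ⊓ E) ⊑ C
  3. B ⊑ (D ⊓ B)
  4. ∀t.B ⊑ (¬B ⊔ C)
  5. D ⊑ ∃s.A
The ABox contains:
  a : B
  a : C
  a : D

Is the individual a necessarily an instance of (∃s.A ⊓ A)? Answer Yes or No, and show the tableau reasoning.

1. a : (∃s.A ⊓ A)?  L(a) = {B, C, D} ∪ {(∀s.¬A ⊔ ¬A)}
   apply at a: B⊑(D ⊓ B); D⊑∃s.A
   open: L(a) ⊇ {B, C, D, ¬A, ∃r.∀t.¬C, …} (+ ∃-successors) — a ∉ (∃s.A ⊓ A) possible
2. Hence a : (∃s.A ⊓ A): not entailed.

No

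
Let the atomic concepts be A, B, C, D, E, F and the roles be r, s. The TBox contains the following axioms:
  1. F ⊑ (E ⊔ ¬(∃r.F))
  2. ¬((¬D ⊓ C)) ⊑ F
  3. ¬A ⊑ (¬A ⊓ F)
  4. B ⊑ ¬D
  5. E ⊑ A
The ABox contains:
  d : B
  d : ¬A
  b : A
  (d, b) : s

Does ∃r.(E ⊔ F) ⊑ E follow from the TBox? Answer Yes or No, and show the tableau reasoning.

1. ∃r.(E ⊔ F) ⊑ E  ⇔  (∃r.(E ⊔ F) ⊓ ¬E) unsat w.r.t. T
   open: L(x₀) ⊇ {A, C, ¬B, ¬D, ¬E, …} (+ ∃-successors)
2. Hence ∃r.(E ⊔ F) ⊑ E: not entailed.

No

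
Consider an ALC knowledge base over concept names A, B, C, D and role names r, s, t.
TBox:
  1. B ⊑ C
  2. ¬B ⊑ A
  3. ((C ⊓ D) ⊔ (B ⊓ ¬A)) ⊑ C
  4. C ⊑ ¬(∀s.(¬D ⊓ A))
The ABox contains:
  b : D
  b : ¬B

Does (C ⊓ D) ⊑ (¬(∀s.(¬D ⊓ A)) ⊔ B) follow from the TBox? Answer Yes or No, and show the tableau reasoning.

Yes

1. (C ⊓ D) ⊑ (¬(∀s.(¬D ⊓ A)) ⊔ B)  ⇔  ((C ⊓ D) ⊓ (∀s.(¬D ⊓ A) ⊓ ¬B)) unsat w.r.t. T
   all branches close; clash {A, ¬A} at an ∃-successor
2. Hence (C ⊓ D) ⊑ (¬(∀s.(¬D ⊓ A)) ⊔ B): entailed.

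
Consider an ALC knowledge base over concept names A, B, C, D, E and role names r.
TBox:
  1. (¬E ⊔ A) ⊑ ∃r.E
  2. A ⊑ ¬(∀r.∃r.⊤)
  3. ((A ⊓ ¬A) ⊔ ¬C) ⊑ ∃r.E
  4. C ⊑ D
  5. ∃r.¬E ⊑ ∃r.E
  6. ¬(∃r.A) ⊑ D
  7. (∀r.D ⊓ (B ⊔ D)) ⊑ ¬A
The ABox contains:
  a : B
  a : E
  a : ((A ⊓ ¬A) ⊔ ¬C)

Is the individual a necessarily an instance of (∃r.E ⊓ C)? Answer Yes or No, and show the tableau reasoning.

No

1. a : (∃r.E ⊓ C)?  L(a) = {B, E, ((A ⊓ ¬A) ⊔ ¬C)} ∪ {(∀r.¬E ⊔ ¬C)}
   apply at a: ((A ⊓ ¬A) ⊔ ¬C)⊑∃r.E
   open: L(a) ⊇ {B, E, ¬A, ¬C, ∀r.E, …} (+ ∃-successors) — a ∉ (∃r.E ⊓ C) possible
2. Hence a : (∃r.E ⊓ C): not entailed.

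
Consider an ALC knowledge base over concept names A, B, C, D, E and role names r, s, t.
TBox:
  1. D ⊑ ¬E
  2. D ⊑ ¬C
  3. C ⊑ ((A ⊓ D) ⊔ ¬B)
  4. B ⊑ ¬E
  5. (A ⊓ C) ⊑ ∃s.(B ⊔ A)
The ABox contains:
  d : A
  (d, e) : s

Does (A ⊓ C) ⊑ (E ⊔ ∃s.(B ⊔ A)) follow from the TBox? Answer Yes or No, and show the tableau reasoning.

Yes

1. (A ⊓ C) ⊑ (E ⊔ ∃s.(B ⊔ A))  ⇔  ((A ⊓ C) ⊓ (¬E ⊓ ∀s.(¬B ⊓ ¬A))) unsat w.r.t. T
   all branches close; clash {C, ¬C} at x₀
2. Hence (A ⊓ C) ⊑ (E ⊔ ∃s.(B ⊔ A)): entailed.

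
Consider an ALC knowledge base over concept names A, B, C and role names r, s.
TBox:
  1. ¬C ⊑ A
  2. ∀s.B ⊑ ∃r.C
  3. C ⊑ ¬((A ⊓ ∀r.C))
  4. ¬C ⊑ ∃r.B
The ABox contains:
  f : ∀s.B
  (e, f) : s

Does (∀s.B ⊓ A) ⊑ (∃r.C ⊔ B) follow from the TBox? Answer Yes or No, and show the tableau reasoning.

Yes

1. (∀s.B ⊓ A) ⊑ (∃r.C ⊔ B)  ⇔  ((∀s.B ⊓ A) ⊓ (∀r.¬C ⊓ ¬B)) unsat w.r.t. T
   all branches close; clash {C, ¬C} at an ∃-successor
2. Hence (∀s.B ⊓ A) ⊑ (∃r.C ⊔ B): entailed.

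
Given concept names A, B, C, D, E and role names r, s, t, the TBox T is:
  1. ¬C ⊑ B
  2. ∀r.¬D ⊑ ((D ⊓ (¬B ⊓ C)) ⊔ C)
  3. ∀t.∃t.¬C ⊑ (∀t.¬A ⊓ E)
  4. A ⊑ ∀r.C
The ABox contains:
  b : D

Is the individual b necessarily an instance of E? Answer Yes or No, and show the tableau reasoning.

No

1. b : E?  L(b) = {D} ∪ {¬E}
   open: L(b) ⊇ {C, D, ¬A, ¬E, ∃r.D, …} (+ ∃-successors) — b ∉ E possible
2. Hence b : E: not entailed.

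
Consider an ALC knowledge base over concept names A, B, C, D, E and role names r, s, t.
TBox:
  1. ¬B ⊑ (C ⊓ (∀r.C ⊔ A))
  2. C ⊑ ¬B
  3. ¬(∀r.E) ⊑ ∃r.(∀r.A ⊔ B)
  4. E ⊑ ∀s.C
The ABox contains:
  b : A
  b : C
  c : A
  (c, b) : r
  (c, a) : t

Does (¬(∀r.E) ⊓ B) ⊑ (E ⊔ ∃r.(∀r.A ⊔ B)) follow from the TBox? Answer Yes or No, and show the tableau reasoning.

1. (¬(∀r.E) ⊓ B) ⊑ (E ⊔ ∃r.(∀r.A ⊔ B))  ⇔  ((∃r.¬E ⊓ B) ⊓ (¬E ⊓ ∀r.(∃r.¬A ⊓ ¬B))) unsat w.r.t. T
   all branches close; clash {B, ¬B} at x₀
2. Hence (¬(∀r.E) ⊓ B) ⊑ (E ⊔ ∃r.(∀r.A ⊔ B)): entailed.

Yes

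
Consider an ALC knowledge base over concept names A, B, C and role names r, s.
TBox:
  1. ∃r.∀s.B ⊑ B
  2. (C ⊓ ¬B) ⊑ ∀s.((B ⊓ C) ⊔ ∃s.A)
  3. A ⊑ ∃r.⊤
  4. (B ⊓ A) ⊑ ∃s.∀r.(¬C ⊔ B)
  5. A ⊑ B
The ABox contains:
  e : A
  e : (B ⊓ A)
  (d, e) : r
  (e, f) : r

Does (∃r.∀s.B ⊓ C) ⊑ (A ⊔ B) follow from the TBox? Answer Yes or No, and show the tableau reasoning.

Yes

1. (∃r.∀s.B ⊓ C) ⊑ (A ⊔ B)  ⇔  ((∃r.∀s.B ⊓ C) ⊓ (¬A ⊓ ¬B)) unsat w.r.t. T
   all branches close; clash {B, ¬B} at x₀
2. Hence (∃r.∀s.B ⊓ C) ⊑ (A ⊔ B): entailed.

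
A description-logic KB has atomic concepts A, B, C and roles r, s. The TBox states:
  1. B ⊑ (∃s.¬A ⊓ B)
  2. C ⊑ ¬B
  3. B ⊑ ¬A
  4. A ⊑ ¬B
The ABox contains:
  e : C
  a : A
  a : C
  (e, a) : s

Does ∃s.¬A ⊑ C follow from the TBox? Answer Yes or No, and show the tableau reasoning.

No

1. ∃s.¬A ⊑ C  ⇔  (∃s.¬A ⊓ ¬C) unsat w.r.t. T
   open: L(x₀) ⊇ {¬A, ¬B, ¬C, ∃s.¬A} (+ ∃-successors)
2. Hence ∃s.¬A ⊑ C: not entailed.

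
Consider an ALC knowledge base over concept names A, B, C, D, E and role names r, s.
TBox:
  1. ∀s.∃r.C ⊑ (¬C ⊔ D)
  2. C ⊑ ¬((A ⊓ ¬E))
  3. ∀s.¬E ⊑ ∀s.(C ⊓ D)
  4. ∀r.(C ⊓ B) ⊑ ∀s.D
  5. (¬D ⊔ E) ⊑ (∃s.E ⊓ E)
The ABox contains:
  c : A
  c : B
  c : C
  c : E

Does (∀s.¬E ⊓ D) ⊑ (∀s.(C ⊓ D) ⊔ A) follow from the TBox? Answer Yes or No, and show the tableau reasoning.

1. (∀s.¬E ⊓ D) ⊑ (∀s.(C ⊓ D) ⊔ A)  ⇔  ((∀s.¬E ⊓ D) ⊓ (∃s.(¬C ⊔ ¬D) ⊓ ¬A)) unsat w.r.t. T
   all branches close; clash {E, ¬E} at an ∃-successor
2. Hence (∀s.¬E ⊓ D) ⊑ (∀s.(C ⊓ D) ⊔ A): entailed.

Yes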